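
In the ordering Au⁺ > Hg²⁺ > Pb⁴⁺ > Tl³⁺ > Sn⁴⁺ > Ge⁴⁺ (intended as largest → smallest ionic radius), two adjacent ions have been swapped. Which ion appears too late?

Tl³⁺

Compare adjacent ions: Pb⁴⁺ and Tl³⁺ share 78 electrons; the higher nuclear charge on Pb (Z=82) contracts it more, so Pb⁴⁺ < Tl³⁺ — yet in this decreasing list Pb⁴⁺ sits before Tl³⁺. Nothing else is reversed, so Tl³⁺ should move one place to the left.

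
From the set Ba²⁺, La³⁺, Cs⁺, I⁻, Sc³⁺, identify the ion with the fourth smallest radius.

Cs⁺

Sc³⁺ (Z=21, 18 e⁻), La³⁺ (Z=57, 54 e⁻), Ba²⁺ (Z=56, 54 e⁻), Cs⁺ (Z=55, 54 e⁻), I⁻ (Z=53, 54 e⁻). Sc³⁺ < La³⁺ (same group, period 4 vs 6); La³⁺ < Ba²⁺ (both 54 e⁻, Z=57>56); Ba²⁺ < Cs⁺ (both 54 e⁻, Z=56>55); Cs⁺ < I⁻ (both 54 e⁻, Z=55>53).
Ordering: Sc³⁺ < La³⁺ < Ba²⁺ < Cs⁺ < I⁻. The fourth smallest is Cs⁺.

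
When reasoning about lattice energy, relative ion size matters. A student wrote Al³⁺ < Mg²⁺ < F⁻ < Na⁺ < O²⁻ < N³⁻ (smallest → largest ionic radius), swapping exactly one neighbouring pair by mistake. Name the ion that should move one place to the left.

Compare adjacent ions: both have 10 electrons but Z(Na)=11 > Z(F)=9, so Na⁺ should be the smaller of the two — yet in this increasing list F⁻ sits before Na⁺. Nothing else is reversed, so Na⁺ should move one place to the left.

Na⁺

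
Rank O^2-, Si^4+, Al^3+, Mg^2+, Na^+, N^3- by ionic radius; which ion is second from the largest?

All of these have 10 electrons (isoelectronic). With the same electron cloud, the ion with the most protons pulls it in tightest. Nuclear charges: Si^4+ (Z=14), Al^3+ (Z=13), Mg^2+ (Z=12), Na^+ (Z=11), O^2- (Z=8), N^3- (Z=7). Highest Z is smallest.
Full ascending order: Si^4+ < Al^3+ < Mg^2+ < Na^+ < O^2- < N^3-. Counting from the largest, position 2 is O^2-.

O^2-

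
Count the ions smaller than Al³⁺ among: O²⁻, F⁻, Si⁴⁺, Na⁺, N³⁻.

1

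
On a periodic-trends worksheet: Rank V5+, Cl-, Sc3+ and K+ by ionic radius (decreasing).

These species are isoelectronic with 18 electrons. The only difference is the number of protons: V5+ (Z=23), Sc3+ (Z=21), K+ (Z=19), Cl- (Z=17). The strongest nuclear pull (V5+) gives the smallest ion.

Cl- > K+ > Sc3+ > V5+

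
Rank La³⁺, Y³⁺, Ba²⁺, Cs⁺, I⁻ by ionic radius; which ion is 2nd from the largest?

Cs⁺

First list Z and electron count for each: Y³⁺: 36 e⁻, Z=39, La³⁺: 54 e⁻, Z=57, Ba²⁺: 54 e⁻, Z=56, Cs⁺: 54 e⁻, Z=55, I⁻: 54 e⁻, Z=53. Y³⁺ < La³⁺ (same group, 1 shell fewer); La³⁺ < Ba²⁺ (isoelectronic, higher Z=57 is smaller); Ba²⁺ < Cs⁺ (isoelectronic, higher Z=56 is smaller); Cs⁺ < I⁻ (isoelectronic, higher Z=55 is smaller).
Ordering: Y³⁺ < La³⁺ < Ba²⁺ < Cs⁺ < I⁻. The 2nd largest is Cs⁺.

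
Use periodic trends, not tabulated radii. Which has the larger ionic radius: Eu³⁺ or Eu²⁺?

For a single element, ionic radius drops as positive charge rises — Eu³⁺ < Eu²⁺.

Eu²⁺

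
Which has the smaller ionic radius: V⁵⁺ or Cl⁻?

All of these have 18 electrons (isoelectronic). With the same electron cloud, the ion with the most protons pulls it in tightest. Nuclear charges: V⁵⁺ (Z=23), Cl⁻ (Z=17). Highest Z is smallest.

V⁵⁺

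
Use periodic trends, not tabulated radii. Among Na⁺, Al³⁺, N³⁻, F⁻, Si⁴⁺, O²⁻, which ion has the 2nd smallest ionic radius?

Al³⁺

These species are isoelectronic with 10 electrons. The only difference is the number of protons: Si⁴⁺ (Z=14), Al³⁺ (Z=13), Na⁺ (Z=11), F⁻ (Z=9), O²⁻ (Z=8), N³⁻ (Z=7). The strongest nuclear pull (Si⁴⁺) gives the smallest ion.
Full ascending order: Si⁴⁺ < Al³⁺ < Na⁺ < F⁻ < O²⁻ < N³⁻. Counting from the smallest, position 2 is Al³⁺.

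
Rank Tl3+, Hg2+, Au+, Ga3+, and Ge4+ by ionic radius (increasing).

First list Z and electron count for each: Ge4+ has 28 e⁻ (Z=32), Ga3+ has 28 e⁻ (Z=31), Tl3+ has 78 e⁻ (Z=81), Hg2+ has 78 e⁻ (Z=80), Au+ has 78 e⁻ (Z=79). Ge4+ < Ga3+ (both 28 e⁻, Z=32>31); Ga3+ < Tl3+ (same group, period 4 vs 6); Tl3+ < Hg2+ (isoelectronic, higher Z=81 is smaller); Hg2+ < Au+ (both 78 e⁻, Z=80>79).

Ge4+ < Ga3+ < Tl3+ < Hg2+ < Au+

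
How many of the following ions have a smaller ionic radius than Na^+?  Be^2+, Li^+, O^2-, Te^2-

2

Work out protons and electrons: Be^2+: 2 e⁻, Z=4, Li^+: 2 e⁻, Z=3, Na^+: 10 e⁻, Z=11, O^2-: 10 e⁻, Z=8, Te^2-: 54 e⁻, Z=52. Be^2+ < Li^+ (both 2 e⁻, Z=4>3); Li^+ < Na^+ (same group, 1 shell fewer); Na^+ < O^2- (both 10 e⁻, Z=11>8); O^2- < Te^2- (same group, period 2 vs 5).
Overall: Be^2+ < Li^+ < Na^+ < O^2- < Te^2-. Na^+ has 2 below it and 2 above. That's 2.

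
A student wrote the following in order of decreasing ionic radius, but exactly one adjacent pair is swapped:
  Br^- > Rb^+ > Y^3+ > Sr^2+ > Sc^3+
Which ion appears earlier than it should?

Y^3+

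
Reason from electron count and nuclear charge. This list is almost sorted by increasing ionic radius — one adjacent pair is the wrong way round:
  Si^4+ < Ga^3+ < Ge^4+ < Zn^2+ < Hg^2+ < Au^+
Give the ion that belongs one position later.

Ga^3+

Compare adjacent ions: both have 28 electrons but Z(Ge)=32 > Z(Ga)=31, so Ge^4+ should be the smaller of the two — yet in this increasing list Ga^3+ sits before Ge^4+. Nothing else is reversed, so Ga^3+ should move one place to the right.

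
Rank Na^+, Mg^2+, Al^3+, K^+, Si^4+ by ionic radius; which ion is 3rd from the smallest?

Mg^2+

Tabulating Z and e⁻: Si^4+: 10 e⁻, Z=14, Al^3+: 10 e⁻, Z=13, Mg^2+: 10 e⁻, Z=12, Na^+: 10 e⁻, Z=11, K^+: 18 e⁻, Z=19. Si^4+ < Al^3+ (isoelectronic, higher Z=14 is smaller); Al^3+ < Mg^2+ (isoelectronic, higher Z=13 is smaller); Mg^2+ < Na^+ (isoelectronic, higher Z=12 is smaller); Na^+ < K^+ (same group, period 3 vs 4).
So the order is Si^4+ < Al^3+ < Mg^2+ < Na^+ < K^+; the 3rd-smallest ion is Mg^2+.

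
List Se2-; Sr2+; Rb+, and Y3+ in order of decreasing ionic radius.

Se2- > Rb+ > Sr2+ > Y3+

These species are isoelectronic with 36 electrons. The only difference is the number of protons: Y3+ (Z=39), Sr2+ (Z=38), Rb+ (Z=37), Se2- (Z=34). The strongest nuclear pull (Y3+) gives the smallest ion.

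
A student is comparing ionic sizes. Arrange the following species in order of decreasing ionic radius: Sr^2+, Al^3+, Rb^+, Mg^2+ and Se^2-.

Se^2- > Rb^+ > Sr^2+ > Mg^2+ > Al^3+

Al^3+: 10 e⁻, Z=13, Mg^2+: 10 e⁻, Z=12, Sr^2+: 36 e⁻, Z=38, Rb^+: 36 e⁻, Z=37, Se^2-: 36 e⁻, Z=34. Al^3+ < Mg^2+ (isoelectronic, higher Z=13 is smaller); Mg^2+ < Sr^2+ (same group, period 3 vs 5); Sr^2+ < Rb^+ (both 36 e⁻, Z=38>37); Rb^+ < Se^2- (isoelectronic, higher Z=37 is smaller).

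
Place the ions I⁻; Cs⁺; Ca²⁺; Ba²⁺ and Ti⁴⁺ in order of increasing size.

Ti⁴⁺ (Z=22, 18 e⁻), Ca²⁺ (Z=20, 18 e⁻), Ba²⁺ (Z=56, 54 e⁻), Cs⁺ (Z=55, 54 e⁻), I⁻ (Z=53, 54 e⁻). Ti⁴⁺ < Ca²⁺ (isoelectronic, higher Z=22 is smaller); Ca²⁺ < Ba²⁺ (same group, period 4 vs 6); Ba²⁺ < Cs⁺ (both 54 e⁻, Z=56>55); Cs⁺ < I⁻ (isoelectronic, higher Z=55 is smaller).

Ti⁴⁺ < Ca²⁺ < Ba²⁺ < Cs⁺ < I⁻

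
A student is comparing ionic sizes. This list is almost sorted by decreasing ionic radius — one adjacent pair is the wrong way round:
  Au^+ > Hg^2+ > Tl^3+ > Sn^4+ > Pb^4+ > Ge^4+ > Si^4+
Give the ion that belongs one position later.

Scanning neighbour by neighbour, only Sn^4+/Pb^4+ violates a trend: Sn^4+ and Pb^4+ are in one column with the same charge; the lighter period-5 ion has one fewer shell and is smaller. That makes Sn^4+ the one sitting a position early relative to where it belongs.

Sn^4+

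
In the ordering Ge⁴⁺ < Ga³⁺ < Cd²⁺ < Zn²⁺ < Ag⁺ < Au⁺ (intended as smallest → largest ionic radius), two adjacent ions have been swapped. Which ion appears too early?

The pair Cd²⁺, Zn²⁺ is the wrong way round — both in group 12 with the same charge; Zn²⁺ (period 4) has the smaller radius. All other adjacent pairs agree with periodic trends, so Cd²⁺ is the misplaced ion.

Cd²⁺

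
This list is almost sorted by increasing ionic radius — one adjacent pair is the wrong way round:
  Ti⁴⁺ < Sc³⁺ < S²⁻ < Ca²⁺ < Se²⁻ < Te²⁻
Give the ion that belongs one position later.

S²⁻

The pair S²⁻, Ca²⁺ is the wrong way round — they are isoelectronic (18 e⁻) and Ca has more protons than S (20 vs 16), making Ca²⁺ smaller. All other adjacent pairs agree with periodic trends, so S²⁻ is the misplaced ion.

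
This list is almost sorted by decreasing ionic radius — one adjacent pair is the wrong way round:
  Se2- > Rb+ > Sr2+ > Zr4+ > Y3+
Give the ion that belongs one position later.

Compare adjacent ions: both have 36 electrons but Z(Zr)=40 > Z(Y)=39, so Zr4+ should be the smaller of the two — yet in this decreasing list Zr4+ sits before Y3+. Nothing else is reversed, so Zr4+ should move one place to the right.

Zr4+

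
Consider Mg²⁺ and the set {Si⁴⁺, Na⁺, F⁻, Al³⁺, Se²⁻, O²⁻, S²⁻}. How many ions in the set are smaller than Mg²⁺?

2

First list Z and electron count for each: Si⁴⁺ has 10 e⁻ (Z=14), Al³⁺ has 10 e⁻ (Z=13), Mg²⁺ has 10 e⁻ (Z=12), Na⁺ has 10 e⁻ (Z=11), F⁻ has 10 e⁻ (Z=9), O²⁻ has 10 e⁻ (Z=8), S²⁻ has 18 e⁻ (Z=16), Se²⁻ has 36 e⁻ (Z=34). Si⁴⁺ < Al³⁺ (isoelectronic, higher Z=14 is smaller); Al³⁺ < Mg²⁺ (isoelectronic, higher Z=13 is smaller); Mg²⁺ < Na⁺ (both 10 e⁻, Z=12>11); Na⁺ < F⁻ (both 10 e⁻, Z=11>9); F⁻ < O²⁻ (isoelectronic, higher Z=9 is smaller); O²⁻ < S²⁻ (same group, period 2 vs 3); S²⁻ < Se²⁻ (same group, period 3 vs 4).
Relative to Mg²⁺, the ions that are smaller are Si⁴⁺, Al³⁺. Count: 2.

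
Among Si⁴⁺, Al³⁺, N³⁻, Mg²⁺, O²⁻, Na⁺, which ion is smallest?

Si⁴⁺

All of these have 10 electrons (isoelectronic). With the same electron cloud, the ion with the most protons pulls it in tightest. Nuclear charges: Si⁴⁺ (Z=14), Al³⁺ (Z=13), Mg²⁺ (Z=12), Na⁺ (Z=11), O²⁻ (Z=8), N³⁻ (Z=7). Highest Z is smallest.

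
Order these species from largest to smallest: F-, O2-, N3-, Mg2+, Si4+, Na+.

Each ion has 10 electrons. The ranking follows nuclear charge in reverse — greater Z gives a smaller radius. Si4+ (Z=14), Mg2+ (Z=12), Na+ (Z=11), F- (Z=9), O2- (Z=8), N3- (Z=7).

N3- > O2- > F- > Na+ > Mg2+ > Si4+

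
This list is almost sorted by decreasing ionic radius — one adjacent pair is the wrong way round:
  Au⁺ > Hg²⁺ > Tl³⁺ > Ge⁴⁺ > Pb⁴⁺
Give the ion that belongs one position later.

Scanning neighbour by neighbour, only Ge⁴⁺/Pb⁴⁺ violates a trend: Ge⁴⁺ and Pb⁴⁺ are in one column with the same charge; the lighter period-4 ion has 2 fewer shells and is smaller. That makes Ge⁴⁺ the one sitting a position early relative to where it belongs.

Ge⁴⁺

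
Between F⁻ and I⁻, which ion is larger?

I⁻

Same group, same charge. Going down the group adds an extra shell of electrons, so the ion gets larger: F⁻ is highest in the group and smallest.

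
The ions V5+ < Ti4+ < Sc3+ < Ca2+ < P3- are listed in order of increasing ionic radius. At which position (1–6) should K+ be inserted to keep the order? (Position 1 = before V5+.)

5

All of these have 18 electrons (isoelectronic). With the same electron cloud, the ion with the most protons pulls it in tightest. Nuclear charges: V5+ (Z=23), Ti4+ (Z=22), Sc3+ (Z=21), Ca2+ (Z=20), K+ (Z=19), P3- (Z=15). Highest Z is smallest.
Putting K+ in gives V5+ < Ti4+ < Sc3+ < Ca2+ < K+ < P3-; it lands at slot 5.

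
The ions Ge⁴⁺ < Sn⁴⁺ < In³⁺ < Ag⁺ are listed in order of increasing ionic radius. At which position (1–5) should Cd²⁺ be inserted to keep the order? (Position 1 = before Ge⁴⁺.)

4

Ge⁴⁺: 28 e⁻, Z=32, Sn⁴⁺: 46 e⁻, Z=50, In³⁺: 46 e⁻, Z=49, Cd²⁺: 46 e⁻, Z=48, Ag⁺: 46 e⁻, Z=47. Ge⁴⁺ < Sn⁴⁺ (same group, 1 shell fewer); Sn⁴⁺ < In³⁺ (isoelectronic, higher Z=50 is smaller); In³⁺ < Cd²⁺ (both 46 e⁻, Z=49>48); Cd²⁺ < Ag⁺ (both 46 e⁻, Z=48>47).
The complete sequence is Ge⁴⁺ < Sn⁴⁺ < In³⁺ < Cd²⁺ < Ag⁺. Cd²⁺ sits at position 4.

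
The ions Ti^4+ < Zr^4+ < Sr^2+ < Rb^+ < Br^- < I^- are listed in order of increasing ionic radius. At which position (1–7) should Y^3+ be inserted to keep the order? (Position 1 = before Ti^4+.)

3

Electron counts and nuclear charges: Ti^4+ (Z=22, 18 e⁻), Zr^4+ (Z=40, 36 e⁻), Y^3+ (Z=39, 36 e⁻), Sr^2+ (Z=38, 36 e⁻), Rb^+ (Z=37, 36 e⁻), Br^- (Z=35, 36 e⁻), I^- (Z=53, 54 e⁻). Ti^4+ < Zr^4+ (same group, 1 shell fewer); Zr^4+ < Y^3+ (isoelectronic, higher Z=40 is smaller); Y^3+ < Sr^2+ (isoelectronic, higher Z=39 is smaller); Sr^2+ < Rb^+ (both 36 e⁻, Z=38>37); Rb^+ < Br^- (both 36 e⁻, Z=37>35); Br^- < I^- (same group, period 4 vs 5).
Putting Y^3+ in gives Ti^4+ < Zr^4+ < Y^3+ < Sr^2+ < Rb^+ < Br^- < I^-; it lands at slot 3.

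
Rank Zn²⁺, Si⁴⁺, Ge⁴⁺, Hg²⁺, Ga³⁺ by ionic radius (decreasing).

Tabulating Z and e⁻: Si⁴⁺ has 10 e⁻ (Z=14), Ge⁴⁺ has 28 e⁻ (Z=32), Ga³⁺ has 28 e⁻ (Z=31), Zn²⁺ has 28 e⁻ (Z=30), Hg²⁺ has 78 e⁻ (Z=80). Si⁴⁺ < Ge⁴⁺ (same group, 1 shell fewer); Ge⁴⁺ < Ga³⁺ (isoelectronic, higher Z=32 is smaller); Ga³⁺ < Zn²⁺ (both 28 e⁻, Z=31>30); Zn²⁺ < Hg²⁺ (same group, period 4 vs 6).

Hg²⁺ > Zn²⁺ > Ga³⁺ > Ge⁴⁺ > Si⁴⁺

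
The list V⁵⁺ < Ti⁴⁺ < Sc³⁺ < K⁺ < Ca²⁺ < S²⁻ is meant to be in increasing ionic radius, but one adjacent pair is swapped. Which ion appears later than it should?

Scanning neighbour by neighbour, only K⁺/Ca²⁺ violates a trend: both have 18 electrons but Z(Ca)=20 > Z(K)=19, so Ca²⁺ should be the smaller of the two. That makes Ca²⁺ the one sitting a position late relative to where it belongs.

Ca²⁺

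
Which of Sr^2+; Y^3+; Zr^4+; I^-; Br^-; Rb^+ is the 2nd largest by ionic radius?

Br^-

First list Z and electron count for each: Zr^4+ (Z=40, 36 e⁻), Y^3+ (Z=39, 36 e⁻), Sr^2+ (Z=38, 36 e⁻), Rb^+ (Z=37, 36 e⁻), Br^- (Z=35, 36 e⁻), I^- (Z=53, 54 e⁻). Zr^4+ < Y^3+ (both 36 e⁻, Z=40>39); Y^3+ < Sr^2+ (both 36 e⁻, Z=39>38); Sr^2+ < Rb^+ (both 36 e⁻, Z=38>37); Rb^+ < Br^- (isoelectronic, higher Z=37 is smaller); Br^- < I^- (same group, 1 shell fewer).
So the order is Zr^4+ < Y^3+ < Sr^2+ < Rb^+ < Br^- < I^-; the 2nd-largest ion is Br^-.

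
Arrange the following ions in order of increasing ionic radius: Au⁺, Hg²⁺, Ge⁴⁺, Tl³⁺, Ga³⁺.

Ge⁴⁺ < Ga³⁺ < Tl³⁺ < Hg²⁺ < Au⁺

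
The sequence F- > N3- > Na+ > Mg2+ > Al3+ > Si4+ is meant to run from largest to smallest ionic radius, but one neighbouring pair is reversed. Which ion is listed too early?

F-

Compare adjacent ions: both have 10 electrons but Z(F)=9 > Z(N)=7, so F- should be the smaller of the two — yet in this decreasing list F- sits before N3-. Nothing else is reversed, so F- should move one place to the right.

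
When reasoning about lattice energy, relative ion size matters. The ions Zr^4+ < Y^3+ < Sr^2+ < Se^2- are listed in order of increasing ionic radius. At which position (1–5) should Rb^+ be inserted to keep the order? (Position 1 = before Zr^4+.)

Isoelectronic series (36 e⁻ each). Size is set by nuclear charge: more protons means a smaller ion. Zr^4+ (Z=40), Y^3+ (Z=39), Sr^2+ (Z=38), Rb^+ (Z=37), Se^2- (Z=34).
The complete sequence is Zr^4+ < Y^3+ < Sr^2+ < Rb^+ < Se^2-. Rb^+ sits at position 4.

4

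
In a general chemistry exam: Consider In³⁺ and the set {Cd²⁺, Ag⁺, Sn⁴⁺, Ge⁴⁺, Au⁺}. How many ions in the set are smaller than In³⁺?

2

First list Z and electron count for each: Ge⁴⁺: 28 e⁻, Z=32, Sn⁴⁺: 46 e⁻, Z=50, In³⁺: 46 e⁻, Z=49, Cd²⁺: 46 e⁻, Z=48, Ag⁺: 46 e⁻, Z=47, Au⁺: 78 e⁻, Z=79. Ge⁴⁺ < Sn⁴⁺ (same group, 1 shell fewer); Sn⁴⁺ < In³⁺ (both 46 e⁻, Z=50>49); In³⁺ < Cd²⁺ (isoelectronic, higher Z=49 is smaller); Cd²⁺ < Ag⁺ (isoelectronic, higher Z=48 is smaller); Ag⁺ < Au⁺ (same group, period 5 vs 6).
Placing each against In³⁺: smaller — Ge⁴⁺, Sn⁴⁺; larger — Cd²⁺, Ag⁺, Au⁺. That's 2.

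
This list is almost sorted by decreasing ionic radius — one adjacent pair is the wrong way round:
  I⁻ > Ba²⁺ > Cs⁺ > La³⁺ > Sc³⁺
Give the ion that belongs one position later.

Ba²⁺

Check each adjacent pair. Ba²⁺ and Cs⁺ are reversed: both have 54 electrons but Z(Ba)=56 > Z(Cs)=55, so Ba²⁺ should be the smaller of the two. No other neighbouring pair contradicts the periodic trends, so Ba²⁺ is the ion listed too early.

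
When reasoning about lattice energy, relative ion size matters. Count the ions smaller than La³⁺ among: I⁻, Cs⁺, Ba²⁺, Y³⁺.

Electron counts and nuclear charges: Y³⁺ has 36 e⁻ (Z=39), La³⁺ has 54 e⁻ (Z=57), Ba²⁺ has 54 e⁻ (Z=56), Cs⁺ has 54 e⁻ (Z=55), I⁻ has 54 e⁻ (Z=53). Y³⁺ < La³⁺ (same group, period 5 vs 6); La³⁺ < Ba²⁺ (isoelectronic, higher Z=57 is smaller); Ba²⁺ < Cs⁺ (both 54 e⁻, Z=56>55); Cs⁺ < I⁻ (isoelectronic, higher Z=55 is smaller).
Relative to La³⁺, the ions that are smaller are Y³⁺. So 1 is smaller.

1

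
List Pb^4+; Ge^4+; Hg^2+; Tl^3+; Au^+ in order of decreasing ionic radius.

Au^+ > Hg^2+ > Tl^3+ > Pb^4+ > Ge^4+

Work out protons and electrons: Ge^4+: 28 e⁻, Z=32, Pb^4+: 78 e⁻, Z=82, Tl^3+: 78 e⁻, Z=81, Hg^2+: 78 e⁻, Z=80, Au^+: 78 e⁻, Z=79. Ge^4+ < Pb^4+ (same group, 2 shells fewer); Pb^4+ < Tl^3+ (isoelectronic, higher Z=82 is smaller); Tl^3+ < Hg^2+ (both 78 e⁻, Z=81>80); Hg^2+ < Au^+ (both 78 e⁻, Z=80>79).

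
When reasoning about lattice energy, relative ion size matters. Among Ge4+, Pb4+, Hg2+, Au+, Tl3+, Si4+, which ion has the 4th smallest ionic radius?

Tl3+

Work out protons and electrons: Si4+ has 10 e⁻ (Z=14), Ge4+ has 28 e⁻ (Z=32), Pb4+ has 78 e⁻ (Z=82), Tl3+ has 78 e⁻ (Z=81), Hg2+ has 78 e⁻ (Z=80), Au+ has 78 e⁻ (Z=79). Si4+ < Ge4+ (same group, period 3 vs 4); Ge4+ < Pb4+ (same group, period 4 vs 6); Pb4+ < Tl3+ (isoelectronic, higher Z=82 is smaller); Tl3+ < Hg2+ (isoelectronic, higher Z=81 is smaller); Hg2+ < Au+ (isoelectronic, higher Z=80 is smaller).
Full ascending order: Si4+ < Ge4+ < Pb4+ < Tl3+ < Hg2+ < Au+. Counting from the smallest, position 4 is Tl3+.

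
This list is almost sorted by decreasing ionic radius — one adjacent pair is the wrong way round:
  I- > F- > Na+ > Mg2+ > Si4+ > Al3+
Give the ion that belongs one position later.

Si4+

The pair Si4+, Al3+ is the wrong way round — they are isoelectronic (10 e⁻) and Si has more protons than Al (14 vs 13), making Si4+ smaller. All other adjacent pairs agree with periodic trends, so Si4+ is the misplaced ion.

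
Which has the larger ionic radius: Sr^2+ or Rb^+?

These species are isoelectronic with 36 electrons. The only difference is the number of protons: Sr^2+ (Z=38), Rb^+ (Z=37). The strongest nuclear pull (Sr^2+) gives the smallest ion.

Rb^+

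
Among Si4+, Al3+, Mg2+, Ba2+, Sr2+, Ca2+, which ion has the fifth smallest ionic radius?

Electron counts and nuclear charges: Si4+: 10 e⁻, Z=14, Al3+: 10 e⁻, Z=13, Mg2+: 10 e⁻, Z=12, Ca2+: 18 e⁻, Z=20, Sr2+: 36 e⁻, Z=38, Ba2+: 54 e⁻, Z=56. Si4+ < Al3+ (isoelectronic, higher Z=14 is smaller); Al3+ < Mg2+ (isoelectronic, higher Z=13 is smaller); Mg2+ < Ca2+ (same group, period 3 vs 4); Ca2+ < Sr2+ (same group, period 4 vs 5); Sr2+ < Ba2+ (same group, 1 shell fewer).
Full ascending order: Si4+ < Al3+ < Mg2+ < Ca2+ < Sr2+ < Ba2+. Counting from the smallest, position 5 is Sr2+.

Sr2+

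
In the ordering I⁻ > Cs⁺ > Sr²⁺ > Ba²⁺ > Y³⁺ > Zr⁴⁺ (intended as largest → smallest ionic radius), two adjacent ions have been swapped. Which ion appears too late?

Ba²⁺

Check each adjacent pair. Sr²⁺ and Ba²⁺ are reversed: Sr²⁺ and Ba²⁺ are in one column with the same charge; the lighter period-5 ion has one fewer shell and is smaller. No other neighbouring pair contradicts the periodic trends, so Ba²⁺ is the ion listed too late.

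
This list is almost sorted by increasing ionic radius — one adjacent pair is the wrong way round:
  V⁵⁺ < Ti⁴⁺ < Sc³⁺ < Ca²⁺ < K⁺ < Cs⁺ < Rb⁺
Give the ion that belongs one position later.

The pair Cs⁺, Rb⁺ is the wrong way round — both in group 1 with the same charge; Rb⁺ (period 5) has the smaller radius. All other adjacent pairs agree with periodic trends, so Cs⁺ is the misplaced ion.

Cs⁺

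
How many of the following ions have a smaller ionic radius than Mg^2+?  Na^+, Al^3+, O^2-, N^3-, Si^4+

These species are isoelectronic with 10 electrons. The only difference is the number of protons: Si^4+ (Z=14), Al^3+ (Z=13), Mg^2+ (Z=12), Na^+ (Z=11), O^2- (Z=8), N^3- (Z=7). The strongest nuclear pull (Si^4+) gives the smallest ion.
Relative to Mg^2+, the ions that are smaller are Si^4+, Al^3+. That's 2.

2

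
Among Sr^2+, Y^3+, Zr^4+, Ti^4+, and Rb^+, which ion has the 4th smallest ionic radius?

Ti^4+: 18 e⁻, Z=22, Zr^4+: 36 e⁻, Z=40, Y^3+: 36 e⁻, Z=39, Sr^2+: 36 e⁻, Z=38, Rb^+: 36 e⁻, Z=37. Ti^4+ < Zr^4+ (same group, period 4 vs 5); Zr^4+ < Y^3+ (both 36 e⁻, Z=40>39); Y^3+ < Sr^2+ (both 36 e⁻, Z=39>38); Sr^2+ < Rb^+ (isoelectronic, higher Z=38 is smaller).
Ordering: Ti^4+ < Zr^4+ < Y^3+ < Sr^2+ < Rb^+. The 4th smallest is Sr^2+.

Sr^2+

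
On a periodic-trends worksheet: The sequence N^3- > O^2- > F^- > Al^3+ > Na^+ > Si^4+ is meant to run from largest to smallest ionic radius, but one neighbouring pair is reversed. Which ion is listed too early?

Al^3+

Scanning neighbour by neighbour, only Al^3+/Na^+ violates a trend: they are isoelectronic (10 e⁻) and Al has more protons than Na (13 vs 11), making Al^3+ smaller. That makes Al^3+ the one sitting a position early relative to where it belongs.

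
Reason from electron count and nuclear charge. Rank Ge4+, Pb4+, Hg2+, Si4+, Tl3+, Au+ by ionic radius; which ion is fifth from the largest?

Si4+ (Z=14, 10 e⁻), Ge4+ (Z=32, 28 e⁻), Pb4+ (Z=82, 78 e⁻), Tl3+ (Z=81, 78 e⁻), Hg2+ (Z=80, 78 e⁻), Au+ (Z=79, 78 e⁻). Si4+ < Ge4+ (same group, 1 shell fewer); Ge4+ < Pb4+ (same group, period 4 vs 6); Pb4+ < Tl3+ (both 78 e⁻, Z=82>81); Tl3+ < Hg2+ (isoelectronic, higher Z=81 is smaller); Hg2+ < Au+ (both 78 e⁻, Z=80>79).
Ordering: Si4+ < Ge4+ < Pb4+ < Tl3+ < Hg2+ < Au+. The fifth largest is Ge4+.

Ge4+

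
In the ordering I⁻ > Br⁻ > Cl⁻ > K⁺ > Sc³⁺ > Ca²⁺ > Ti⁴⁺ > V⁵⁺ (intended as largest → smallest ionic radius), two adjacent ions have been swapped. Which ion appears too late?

Ca²⁺

Compare adjacent ions: both have 18 electrons but Z(Sc)=21 > Z(Ca)=20, so Sc³⁺ should be the smaller of the two — yet in this decreasing list Sc³⁺ sits before Ca²⁺. Nothing else is reversed, so Ca²⁺ should move one place to the left.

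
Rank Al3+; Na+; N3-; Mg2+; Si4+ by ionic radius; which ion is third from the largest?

Mg2+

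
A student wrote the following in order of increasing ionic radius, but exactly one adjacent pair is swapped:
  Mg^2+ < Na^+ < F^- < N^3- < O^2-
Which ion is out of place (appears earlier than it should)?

N^3-

Scanning neighbour by neighbour, only N^3-/O^2- violates a trend: both have 10 electrons but Z(O)=8 > Z(N)=7, so O^2- should be the smaller of the two. That makes N^3- the one sitting a position early relative to where it belongs.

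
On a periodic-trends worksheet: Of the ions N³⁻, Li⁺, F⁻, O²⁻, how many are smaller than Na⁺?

1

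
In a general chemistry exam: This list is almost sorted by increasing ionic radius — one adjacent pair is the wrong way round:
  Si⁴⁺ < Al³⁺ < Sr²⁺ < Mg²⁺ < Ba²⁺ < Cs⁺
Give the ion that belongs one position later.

Sr²⁺

Check each adjacent pair. Sr²⁺ and Mg²⁺ are reversed: same group and charge — period 3 sits above period 5, so Mg²⁺ is smaller. No other neighbouring pair contradicts the periodic trends, so Sr²⁺ is the ion listed too early.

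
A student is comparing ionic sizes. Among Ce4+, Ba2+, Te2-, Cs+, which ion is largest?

These species are isoelectronic with 54 electrons. The only difference is the number of protons: Ce4+ (Z=58), Ba2+ (Z=56), Cs+ (Z=55), Te2- (Z=52). The strongest nuclear pull (Ce4+) gives the smallest ion.

Te2-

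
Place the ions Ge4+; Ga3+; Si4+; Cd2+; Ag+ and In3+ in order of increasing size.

Si4+ < Ge4+ < Ga3+ < In3+ < Cd2+ < Ag+

Electron counts and nuclear charges: Si4+ (Z=14, 10 e⁻), Ge4+ (Z=32, 28 e⁻), Ga3+ (Z=31, 28 e⁻), In3+ (Z=49, 46 e⁻), Cd2+ (Z=48, 46 e⁻), Ag+ (Z=47, 46 e⁻). Si4+ < Ge4+ (same group, 1 shell fewer); Ge4+ < Ga3+ (isoelectronic, higher Z=32 is smaller); Ga3+ < In3+ (same group, period 4 vs 5); In3+ < Cd2+ (isoelectronic, higher Z=49 is smaller); Cd2+ < Ag+ (isoelectronic, higher Z=48 is smaller).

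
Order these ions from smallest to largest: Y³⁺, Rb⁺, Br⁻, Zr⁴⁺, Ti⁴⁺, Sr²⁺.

Tabulating Z and e⁻: Ti⁴⁺ (Z=22, 18 e⁻), Zr⁴⁺ (Z=40, 36 e⁻), Y³⁺ (Z=39, 36 e⁻), Sr²⁺ (Z=38, 36 e⁻), Rb⁺ (Z=37, 36 e⁻), Br⁻ (Z=35, 36 e⁻). Ti⁴⁺ < Zr⁴⁺ (same group, period 4 vs 5); Zr⁴⁺ < Y³⁺ (isoelectronic, higher Z=40 is smaller); Y³⁺ < Sr²⁺ (isoelectronic, higher Z=39 is smaller); Sr²⁺ < Rb⁺ (both 36 e⁻, Z=38>37); Rb⁺ < Br⁻ (both 36 e⁻, Z=37>35).

Ti⁴⁺ < Zr⁴⁺ < Y³⁺ < Sr²⁺ < Rb⁺ < Br⁻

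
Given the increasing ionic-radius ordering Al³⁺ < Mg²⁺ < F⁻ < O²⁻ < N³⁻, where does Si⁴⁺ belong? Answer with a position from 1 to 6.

1

Isoelectronic series (10 e⁻ each). Size is set by nuclear charge: more protons means a smaller ion. Si⁴⁺ (Z=14), Al³⁺ (Z=13), Mg²⁺ (Z=12), F⁻ (Z=9), O²⁻ (Z=8), N³⁻ (Z=7).
The complete sequence is Si⁴⁺ < Al³⁺ < Mg²⁺ < F⁻ < O²⁻ < N³⁻. Si⁴⁺ sits at position 1.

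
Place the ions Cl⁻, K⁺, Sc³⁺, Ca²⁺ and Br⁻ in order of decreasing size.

Electron counts and nuclear charges: Sc³⁺ (Z=21, 18 e⁻), Ca²⁺ (Z=20, 18 e⁻), K⁺ (Z=19, 18 e⁻), Cl⁻ (Z=17, 18 e⁻), Br⁻ (Z=35, 36 e⁻). Sc³⁺ < Ca²⁺ (isoelectronic, higher Z=21 is smaller); Ca²⁺ < K⁺ (isoelectronic, higher Z=20 is smaller); K⁺ < Cl⁻ (both 18 e⁻, Z=19>17); Cl⁻ < Br⁻ (same group, period 3 vs 4).

Br⁻ > Cl⁻ > K⁺ > Ca²⁺ > Sc³⁺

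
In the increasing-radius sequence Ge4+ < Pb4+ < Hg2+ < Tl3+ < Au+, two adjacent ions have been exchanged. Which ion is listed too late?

Tl3+

Scanning neighbour by neighbour, only Hg2+/Tl3+ violates a trend: Tl3+ and Hg2+ share 78 electrons; the higher nuclear charge on Tl (Z=81) contracts it more, so Tl3+ < Hg2+. That makes Tl3+ the one sitting a position late relative to where it belongs.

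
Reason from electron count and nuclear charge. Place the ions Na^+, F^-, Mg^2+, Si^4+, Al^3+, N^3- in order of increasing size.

All of these have 10 electrons (isoelectronic). With the same electron cloud, the ion with the most protons pulls it in tightest. Nuclear charges: Si^4+ (Z=14), Al^3+ (Z=13), Mg^2+ (Z=12), Na^+ (Z=11), F^- (Z=9), N^3- (Z=7). Highest Z is smallest.

Si^4+ < Al^3+ < Mg^2+ < Na^+ < F^- < N^3-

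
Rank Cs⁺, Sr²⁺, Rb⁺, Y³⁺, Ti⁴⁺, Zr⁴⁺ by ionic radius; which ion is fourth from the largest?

Y³⁺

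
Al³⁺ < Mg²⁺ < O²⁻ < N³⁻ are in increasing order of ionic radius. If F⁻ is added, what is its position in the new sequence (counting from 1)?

3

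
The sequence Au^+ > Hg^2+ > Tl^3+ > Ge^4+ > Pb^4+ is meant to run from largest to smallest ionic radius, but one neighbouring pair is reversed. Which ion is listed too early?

Scanning neighbour by neighbour, only Ge^4+/Pb^4+ violates a trend: Ge^4+ and Pb^4+ are in one column with the same charge; the lighter period-4 ion has 2 fewer shells and is smaller. That makes Ge^4+ the one sitting a position early relative to where it belongs.

Ge^4+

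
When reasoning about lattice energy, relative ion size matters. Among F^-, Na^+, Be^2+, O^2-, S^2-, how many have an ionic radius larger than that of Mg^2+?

Work out protons and electrons: Be^2+ (Z=4, 2 e⁻), Mg^2+ (Z=12, 10 e⁻), Na^+ (Z=11, 10 e⁻), F^- (Z=9, 10 e⁻), O^2- (Z=8, 10 e⁻), S^2- (Z=16, 18 e⁻). Be^2+ < Mg^2+ (same group, 1 shell fewer); Mg^2+ < Na^+ (both 10 e⁻, Z=12>11); Na^+ < F^- (isoelectronic, higher Z=11 is smaller); F^- < O^2- (isoelectronic, higher Z=9 is smaller); O^2- < S^2- (same group, period 2 vs 3).
Ordering all of them (including Mg^2+) by radius gives Be^2+ < Mg^2+ < Na^+ < F^- < O^2- < S^2-. Count: 4.

4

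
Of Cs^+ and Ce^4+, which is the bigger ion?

Cs^+

These species are isoelectronic with 54 electrons. The only difference is the number of protons: Ce^4+ (Z=58), Cs^+ (Z=55). The strongest nuclear pull (Ce^4+) gives the smallest ion.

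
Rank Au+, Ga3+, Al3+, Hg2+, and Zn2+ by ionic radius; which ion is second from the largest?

Electron counts and nuclear charges: Al3+ (Z=13, 10 e⁻), Ga3+ (Z=31, 28 e⁻), Zn2+ (Z=30, 28 e⁻), Hg2+ (Z=80, 78 e⁻), Au+ (Z=79, 78 e⁻). Al3+ < Ga3+ (same group, 1 shell fewer); Ga3+ < Zn2+ (both 28 e⁻, Z=31>30); Zn2+ < Hg2+ (same group, 2 shells fewer); Hg2+ < Au+ (both 78 e⁻, Z=80>79).
So the order is Al3+ < Ga3+ < Zn2+ < Hg2+ < Au+; the 2nd-largest ion is Hg2+.

Hg2+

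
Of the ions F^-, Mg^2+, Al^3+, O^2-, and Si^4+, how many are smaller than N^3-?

5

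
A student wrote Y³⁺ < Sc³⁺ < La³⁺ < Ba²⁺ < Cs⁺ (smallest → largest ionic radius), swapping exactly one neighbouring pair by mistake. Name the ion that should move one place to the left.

Check each adjacent pair. Y³⁺ and Sc³⁺ are reversed: same group and charge — period 4 sits above period 5, so Sc³⁺ is smaller. No other neighbouring pair contradicts the periodic trends, so Sc³⁺ is the ion listed too late.

Sc³⁺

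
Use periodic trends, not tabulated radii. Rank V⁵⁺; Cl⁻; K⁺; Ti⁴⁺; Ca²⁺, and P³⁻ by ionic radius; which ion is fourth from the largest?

Ca²⁺

These species are isoelectronic with 18 electrons. The only difference is the number of protons: V⁵⁺ (Z=23), Ti⁴⁺ (Z=22), Ca²⁺ (Z=20), K⁺ (Z=19), Cl⁻ (Z=17), P³⁻ (Z=15). The strongest nuclear pull (V⁵⁺) gives the smallest ion.
So the order is V⁵⁺ < Ti⁴⁺ < Ca²⁺ < K⁺ < Cl⁻ < P³⁻; the 4th-largest ion is Ca²⁺.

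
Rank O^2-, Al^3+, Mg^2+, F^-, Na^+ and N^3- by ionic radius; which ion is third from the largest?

All of these have 10 electrons (isoelectronic). With the same electron cloud, the ion with the most protons pulls it in tightest. Nuclear charges: Al^3+ (Z=13), Mg^2+ (Z=12), Na^+ (Z=11), F^- (Z=9), O^2- (Z=8), N^3- (Z=7). Highest Z is smallest.
Full ascending order: Al^3+ < Mg^2+ < Na^+ < F^- < O^2- < N^3-. Counting from the largest, position 3 is F^-.

F^-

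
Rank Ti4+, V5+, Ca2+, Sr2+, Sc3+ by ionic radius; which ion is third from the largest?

Sc3+

Electron counts and nuclear charges: V5+ has 18 e⁻ (Z=23), Ti4+ has 18 e⁻ (Z=22), Sc3+ has 18 e⁻ (Z=21), Ca2+ has 18 e⁻ (Z=20), Sr2+ has 36 e⁻ (Z=38). V5+ < Ti4+ (both 18 e⁻, Z=23>22); Ti4+ < Sc3+ (both 18 e⁻, Z=22>21); Sc3+ < Ca2+ (both 18 e⁻, Z=21>20); Ca2+ < Sr2+ (same group, period 4 vs 5).
Ordering: V5+ < Ti4+ < Sc3+ < Ca2+ < Sr2+. The third largest is Sc3+.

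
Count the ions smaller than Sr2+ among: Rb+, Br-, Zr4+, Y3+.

2

Each ion has 36 electrons. The ranking follows nuclear charge in reverse — greater Z gives a smaller radius. Zr4+ (Z=40), Y3+ (Z=39), Sr2+ (Z=38), Rb+ (Z=37), Br- (Z=35).
Relative to Sr2+, the ions that are smaller are Zr4+, Y3+. Count: 2.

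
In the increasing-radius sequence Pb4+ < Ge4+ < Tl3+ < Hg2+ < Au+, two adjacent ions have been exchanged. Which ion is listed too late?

Ge4+

The pair Pb4+, Ge4+ is the wrong way round — both in group 14 with the same charge; Ge4+ (period 4) has the smaller radius. All other adjacent pairs agree with periodic trends, so Ge4+ is the misplaced ion.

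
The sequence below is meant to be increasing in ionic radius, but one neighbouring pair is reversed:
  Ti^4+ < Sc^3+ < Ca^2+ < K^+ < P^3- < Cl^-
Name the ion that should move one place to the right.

Scanning neighbour by neighbour, only P^3-/Cl^- violates a trend: they are isoelectronic (18 e⁻) and Cl has more protons than P (17 vs 15), making Cl^- smaller. That makes P^3- the one sitting a position early relative to where it belongs.

P^3-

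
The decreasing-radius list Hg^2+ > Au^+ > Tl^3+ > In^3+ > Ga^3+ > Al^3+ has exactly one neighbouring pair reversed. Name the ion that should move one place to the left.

Compare adjacent ions: Hg^2+ and Au^+ share 78 electrons; the higher nuclear charge on Hg (Z=80) contracts it more, so Hg^2+ < Au^+ — yet in this decreasing list Hg^2+ sits before Au^+. Nothing else is reversed, so Au^+ should move one place to the left.

Au^+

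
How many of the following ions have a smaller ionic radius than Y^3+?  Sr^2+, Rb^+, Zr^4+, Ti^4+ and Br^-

Ti^4+ has 18 e⁻ (Z=22), Zr^4+ has 36 e⁻ (Z=40), Y^3+ has 36 e⁻ (Z=39), Sr^2+ has 36 e⁻ (Z=38), Rb^+ has 36 e⁻ (Z=37), Br^- has 36 e⁻ (Z=35). Ti^4+ < Zr^4+ (same group, period 4 vs 5); Zr^4+ < Y^3+ (isoelectronic, higher Z=40 is smaller); Y^3+ < Sr^2+ (isoelectronic, higher Z=39 is smaller); Sr^2+ < Rb^+ (both 36 e⁻, Z=38>37); Rb^+ < Br^- (isoelectronic, higher Z=37 is smaller).
Relative to Y^3+, the ions that are smaller are Ti^4+, Zr^4+. That's 2.

2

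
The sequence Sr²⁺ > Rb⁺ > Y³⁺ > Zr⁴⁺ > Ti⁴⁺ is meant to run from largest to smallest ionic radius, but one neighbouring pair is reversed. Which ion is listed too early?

Sr²⁺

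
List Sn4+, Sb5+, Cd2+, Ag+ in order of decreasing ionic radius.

Ag+ > Cd2+ > Sn4+ > Sb5+

These species are isoelectronic with 46 electrons. The only difference is the number of protons: Sb5+ (Z=51), Sn4+ (Z=50), Cd2+ (Z=48), Ag+ (Z=47). The strongest nuclear pull (Sb5+) gives the smallest ion.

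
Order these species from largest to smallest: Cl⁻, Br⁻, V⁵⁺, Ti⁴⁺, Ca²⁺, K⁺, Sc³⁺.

Br⁻ > Cl⁻ > K⁺ > Ca²⁺ > Sc³⁺ > Ti⁴⁺ > V⁵⁺

First list Z and electron count for each: V⁵⁺ (Z=23, 18 e⁻), Ti⁴⁺ (Z=22, 18 e⁻), Sc³⁺ (Z=21, 18 e⁻), Ca²⁺ (Z=20, 18 e⁻), K⁺ (Z=19, 18 e⁻), Cl⁻ (Z=17, 18 e⁻), Br⁻ (Z=35, 36 e⁻). V⁵⁺ < Ti⁴⁺ (both 18 e⁻, Z=23>22); Ti⁴⁺ < Sc³⁺ (isoelectronic, higher Z=22 is smaller); Sc³⁺ < Ca²⁺ (both 18 e⁻, Z=21>20); Ca²⁺ < K⁺ (isoelectronic, higher Z=20 is smaller); K⁺ < Cl⁻ (both 18 e⁻, Z=19>17); Cl⁻ < Br⁻ (same group, period 3 vs 4).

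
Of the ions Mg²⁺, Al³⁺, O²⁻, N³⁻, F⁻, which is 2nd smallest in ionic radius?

Mg²⁺

Isoelectronic series (10 e⁻ each). Size is set by nuclear charge: more protons means a smaller ion. Al³⁺ (Z=13), Mg²⁺ (Z=12), F⁻ (Z=9), O²⁻ (Z=8), N³⁻ (Z=7).
Ordering: Al³⁺ < Mg²⁺ < F⁻ < O²⁻ < N³⁻. The 2nd smallest is Mg²⁺.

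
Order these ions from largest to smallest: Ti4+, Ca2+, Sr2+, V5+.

Sr2+ > Ca2+ > Ti4+ > V5+

Tabulating Z and e⁻: V5+ (Z=23, 18 e⁻), Ti4+ (Z=22, 18 e⁻), Ca2+ (Z=20, 18 e⁻), Sr2+ (Z=38, 36 e⁻). V5+ < Ti4+ (isoelectronic, higher Z=23 is smaller); Ti4+ < Ca2+ (isoelectronic, higher Z=22 is smaller); Ca2+ < Sr2+ (same group, period 4 vs 5).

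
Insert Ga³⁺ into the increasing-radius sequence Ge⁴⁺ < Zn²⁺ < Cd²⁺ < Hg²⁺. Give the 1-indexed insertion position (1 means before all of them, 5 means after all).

Electron counts and nuclear charges: Ge⁴⁺ has 28 e⁻ (Z=32), Ga³⁺ has 28 e⁻ (Z=31), Zn²⁺ has 28 e⁻ (Z=30), Cd²⁺ has 46 e⁻ (Z=48), Hg²⁺ has 78 e⁻ (Z=80). Ge⁴⁺ < Ga³⁺ (both 28 e⁻, Z=32>31); Ga³⁺ < Zn²⁺ (both 28 e⁻, Z=31>30); Zn²⁺ < Cd²⁺ (same group, 1 shell fewer); Cd²⁺ < Hg²⁺ (same group, 1 shell fewer).
Putting Ga³⁺ in gives Ge⁴⁺ < Ga³⁺ < Zn²⁺ < Cd²⁺ < Hg²⁺; it lands at slot 2.

2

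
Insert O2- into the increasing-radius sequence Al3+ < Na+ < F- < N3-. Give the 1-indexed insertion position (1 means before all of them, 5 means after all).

4

These species are isoelectronic with 10 electrons. The only difference is the number of protons: Al3+ (Z=13), Na+ (Z=11), F- (Z=9), O2- (Z=8), N3- (Z=7). The strongest nuclear pull (Al3+) gives the smallest ion.
The complete sequence is Al3+ < Na+ < F- < O2- < N3-. O2- sits at position 4.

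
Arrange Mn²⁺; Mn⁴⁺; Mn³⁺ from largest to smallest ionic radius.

Mn²⁺ > Mn³⁺ > Mn⁴⁺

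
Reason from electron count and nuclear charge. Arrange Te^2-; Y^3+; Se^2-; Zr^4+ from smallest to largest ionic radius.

Zr^4+ < Y^3+ < Se^2- < Te^2-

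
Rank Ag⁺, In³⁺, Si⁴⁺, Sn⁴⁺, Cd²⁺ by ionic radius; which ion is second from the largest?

Tabulating Z and e⁻: Si⁴⁺ has 10 e⁻ (Z=14), Sn⁴⁺ has 46 e⁻ (Z=50), In³⁺ has 46 e⁻ (Z=49), Cd²⁺ has 46 e⁻ (Z=48), Ag⁺ has 46 e⁻ (Z=47). Si⁴⁺ < Sn⁴⁺ (same group, 2 shells fewer); Sn⁴⁺ < In³⁺ (both 46 e⁻, Z=50>49); In³⁺ < Cd²⁺ (both 46 e⁻, Z=49>48); Cd²⁺ < Ag⁺ (isoelectronic, higher Z=48 is smaller).
Ordering: Si⁴⁺ < Sn⁴⁺ < In³⁺ < Cd²⁺ < Ag⁺. The second largest is Cd²⁺.

Cd²⁺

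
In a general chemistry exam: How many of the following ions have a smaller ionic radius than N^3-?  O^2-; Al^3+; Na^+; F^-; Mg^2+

Isoelectronic series (10 e⁻ each). Size is set by nuclear charge: more protons means a smaller ion. Al^3+ (Z=13), Mg^2+ (Z=12), Na^+ (Z=11), F^- (Z=9), O^2- (Z=8), N^3- (Z=7).
Overall: Al^3+ < Mg^2+ < Na^+ < F^- < O^2- < N^3-. N^3- has 5 below it and 0 above. Count: 5.

5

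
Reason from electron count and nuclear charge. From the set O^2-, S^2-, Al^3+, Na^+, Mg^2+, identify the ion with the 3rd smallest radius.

Na^+

Electron counts and nuclear charges: Al^3+ (Z=13, 10 e⁻), Mg^2+ (Z=12, 10 e⁻), Na^+ (Z=11, 10 e⁻), O^2- (Z=8, 10 e⁻), S^2- (Z=16, 18 e⁻). Al^3+ < Mg^2+ (isoelectronic, higher Z=13 is smaller); Mg^2+ < Na^+ (isoelectronic, higher Z=12 is smaller); Na^+ < O^2- (isoelectronic, higher Z=11 is smaller); O^2- < S^2- (same group, period 2 vs 3).
Full ascending order: Al^3+ < Mg^2+ < Na^+ < O^2- < S^2-. Counting from the smallest, position 3 is Na^+.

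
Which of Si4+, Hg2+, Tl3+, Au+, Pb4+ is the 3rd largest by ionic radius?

Tabulating Z and e⁻: Si4+ has 10 e⁻ (Z=14), Pb4+ has 78 e⁻ (Z=82), Tl3+ has 78 e⁻ (Z=81), Hg2+ has 78 e⁻ (Z=80), Au+ has 78 e⁻ (Z=79). Si4+ < Pb4+ (same group, 3 shells fewer); Pb4+ < Tl3+ (isoelectronic, higher Z=82 is smaller); Tl3+ < Hg2+ (isoelectronic, higher Z=81 is smaller); Hg2+ < Au+ (both 78 e⁻, Z=80>79).
So the order is Si4+ < Pb4+ < Tl3+ < Hg2+ < Au+; the 3rd-largest ion is Tl3+.

Tl3+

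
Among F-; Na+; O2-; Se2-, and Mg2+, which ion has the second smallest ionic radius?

Work out protons and electrons: Mg2+ has 10 e⁻ (Z=12), Na+ has 10 e⁻ (Z=11), F- has 10 e⁻ (Z=9), O2- has 10 e⁻ (Z=8), Se2- has 36 e⁻ (Z=34). Mg2+ < Na+ (both 10 e⁻, Z=12>11); Na+ < F- (isoelectronic, higher Z=11 is smaller); F- < O2- (isoelectronic, higher Z=9 is smaller); O2- < Se2- (same group, period 2 vs 4).
Ordering: Mg2+ < Na+ < F- < O2- < Se2-. The second smallest is Na+.

Na+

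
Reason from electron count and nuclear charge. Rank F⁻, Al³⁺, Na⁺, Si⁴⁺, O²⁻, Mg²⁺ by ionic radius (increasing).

These species are isoelectronic with 10 electrons. The only difference is the number of protons: Si⁴⁺ (Z=14), Al³⁺ (Z=13), Mg²⁺ (Z=12), Na⁺ (Z=11), F⁻ (Z=9), O²⁻ (Z=8). The strongest nuclear pull (Si⁴⁺) gives the smallest ion.

Si⁴⁺ < Al³⁺ < Mg²⁺ < Na⁺ < F⁻ < O²⁻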